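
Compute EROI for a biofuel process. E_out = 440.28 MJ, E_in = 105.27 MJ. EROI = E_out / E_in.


EROI = E_out / E_in
= 440.28 / 105.27
= 4.1824

4.1824


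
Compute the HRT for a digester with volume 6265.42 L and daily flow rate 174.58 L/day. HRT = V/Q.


HRT = V / Q
= 6265.42 / 174.58
= 35.8885 days

35.8885 days


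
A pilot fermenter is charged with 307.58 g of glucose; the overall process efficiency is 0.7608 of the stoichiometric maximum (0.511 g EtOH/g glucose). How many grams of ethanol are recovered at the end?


Actual ethanol: m = 0.511 * 307.58 * 0.7608
m = 119.5775 g

119.5775 g


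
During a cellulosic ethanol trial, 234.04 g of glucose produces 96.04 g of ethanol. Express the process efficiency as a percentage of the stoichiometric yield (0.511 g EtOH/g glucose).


Fermentation efficiency = (actual / (0.511 * glucose)) * 100
= (96.04 / (0.511 * 234.04)) * 100
= 80.3047%

80.3047%


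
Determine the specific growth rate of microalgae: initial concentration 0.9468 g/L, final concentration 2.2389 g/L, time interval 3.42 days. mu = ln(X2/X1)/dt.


mu = ln(X2/X1) / dt
= ln(2.2389/0.9468) / 3.42
= 0.2517 per day

0.2517 per day


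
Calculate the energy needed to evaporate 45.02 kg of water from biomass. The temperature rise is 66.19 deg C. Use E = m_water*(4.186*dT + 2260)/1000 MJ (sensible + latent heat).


E = m_water * (4.186 * dT + 2260) / 1000
= 45.02 * (4.186 * 66.19 + 2260) / 1000
= 114.2190 MJ

114.2190 MJ


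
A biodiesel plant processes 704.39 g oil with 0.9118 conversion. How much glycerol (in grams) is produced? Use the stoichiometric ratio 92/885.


glycerol = oil * conv * (92/885)
= 704.39 * 0.9118 * 92 / 885
= 66.7663 g

66.7663 g


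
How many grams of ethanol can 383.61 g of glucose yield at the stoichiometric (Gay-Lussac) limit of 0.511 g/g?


Theoretical ethanol yield: m_EtOH = 0.511 * m_glucose
m_EtOH = 0.511 * 383.61 = 196.0247 g

196.0247 g


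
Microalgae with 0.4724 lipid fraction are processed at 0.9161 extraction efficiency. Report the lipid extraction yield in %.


Y = lipid_content * extraction_eff * 100
= 0.4724 * 0.9161 * 100
= 43.2766%

43.2766%


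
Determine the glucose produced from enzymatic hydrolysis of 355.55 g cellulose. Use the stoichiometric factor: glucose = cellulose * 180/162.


glucose = cellulose * 180/162
= 355.55 * 180/162
= 395.0556 g

395.0556 g


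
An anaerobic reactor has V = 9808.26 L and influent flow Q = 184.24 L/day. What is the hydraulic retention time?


HRT = V / Q
= 9808.26 / 184.24
= 53.2363 days

53.2363 days


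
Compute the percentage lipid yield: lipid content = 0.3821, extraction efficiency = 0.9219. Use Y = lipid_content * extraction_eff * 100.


Y = lipid_content * extraction_eff * 100
= 0.3821 * 0.9219 * 100
= 35.2258%

35.2258%


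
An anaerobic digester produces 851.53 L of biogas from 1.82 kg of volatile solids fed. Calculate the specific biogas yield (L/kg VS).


Y = V / VS
= 851.53 / 1.82
= 467.8736 L/kg VS

467.8736 L/kg VS


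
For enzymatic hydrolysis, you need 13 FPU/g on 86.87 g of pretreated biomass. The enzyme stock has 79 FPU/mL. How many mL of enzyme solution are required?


V = dosage * m_sub / activity
V = 13 * 86.87 / 79
V = 14.2951 mL

14.2951 mL


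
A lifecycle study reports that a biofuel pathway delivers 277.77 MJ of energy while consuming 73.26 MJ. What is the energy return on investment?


EROI = E_out / E_in
= 277.77 / 73.26
= 3.7916

3.7916


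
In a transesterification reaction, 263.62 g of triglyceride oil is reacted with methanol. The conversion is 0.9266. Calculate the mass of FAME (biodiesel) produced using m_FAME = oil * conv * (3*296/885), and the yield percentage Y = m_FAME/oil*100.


m_FAME = oil * conv * (3 * 296 / 885) = oil * conv * (888/885)
= 263.62 * 0.9266 * 888 / 885
= 245.0983 g
Y = m_FAME / oil * 100 = conv * (888/885) * 100
= 0.9266 * 888 / 885 * 100
= 92.97%

245.0983 g FAME; Y = 92.97%


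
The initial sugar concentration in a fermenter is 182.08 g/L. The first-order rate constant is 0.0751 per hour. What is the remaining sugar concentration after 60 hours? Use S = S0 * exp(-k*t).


S = S0 * exp(-k * t)
S = 182.08 * exp(-0.0751 * 60)
S = 2.0106 g/L

2.0106 g/L


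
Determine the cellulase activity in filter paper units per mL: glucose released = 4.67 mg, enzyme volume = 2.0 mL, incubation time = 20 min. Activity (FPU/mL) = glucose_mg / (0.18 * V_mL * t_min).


Activity = glucose_mg / (0.18 mg/umol * V_mL * t_min)
= 4.67 / (0.18 * 2.0 * 20)
= 0.6486 FPU/mL

0.6486 FPU/mL


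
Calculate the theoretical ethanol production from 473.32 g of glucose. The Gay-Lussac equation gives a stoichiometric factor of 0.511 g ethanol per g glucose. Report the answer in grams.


Theoretical ethanol yield: m_EtOH = 0.511 * m_glucose
m_EtOH = 0.511 * 473.32 = 241.8665 g

241.8665 g


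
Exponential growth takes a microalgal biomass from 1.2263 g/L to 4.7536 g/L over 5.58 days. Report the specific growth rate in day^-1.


mu = ln(X2/X1) / dt
= ln(4.7536/1.2263) / 5.58
= 0.2428 per day

0.2428 per day


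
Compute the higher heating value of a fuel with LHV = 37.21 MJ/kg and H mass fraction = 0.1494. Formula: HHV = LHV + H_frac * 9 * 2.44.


HHV = LHV + H_frac * 9 * 2.44
= 37.21 + 0.1494 * 9 * 2.44
= 40.4908 MJ/kg

40.4908 MJ/kg


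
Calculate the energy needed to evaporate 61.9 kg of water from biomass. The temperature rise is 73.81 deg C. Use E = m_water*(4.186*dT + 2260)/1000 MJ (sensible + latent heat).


E = m_water * (4.186 * dT + 2260) / 1000
= 61.9 * (4.186 * 73.81 + 2260) / 1000
= 159.0192 MJ

159.0192 MJ


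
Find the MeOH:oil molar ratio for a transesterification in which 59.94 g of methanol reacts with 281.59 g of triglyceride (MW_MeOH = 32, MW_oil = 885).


Molar ratio = n_MeOH / n_oil = (MeOH/32) / (oil/885) = (MeOH * 885) / (32 * oil)
= (59.94 * 885) / (32 * 281.59)
= 5.8870

5.8870


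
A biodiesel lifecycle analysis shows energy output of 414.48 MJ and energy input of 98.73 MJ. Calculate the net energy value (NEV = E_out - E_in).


NEV = E_out - E_in
= 414.48 - 98.73
= 315.7500 MJ

315.7500 MJ


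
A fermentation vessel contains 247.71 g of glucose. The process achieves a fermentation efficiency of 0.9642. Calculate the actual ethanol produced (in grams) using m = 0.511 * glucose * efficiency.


Actual ethanol: m = 0.511 * 247.71 * 0.9642
m = 122.0483 g

122.0483 g


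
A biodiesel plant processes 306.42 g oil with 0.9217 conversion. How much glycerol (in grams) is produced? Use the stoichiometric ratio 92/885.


glycerol = oil * conv * (92/885)
= 306.42 * 0.9217 * 92 / 885
= 29.3597 g

29.3597 g


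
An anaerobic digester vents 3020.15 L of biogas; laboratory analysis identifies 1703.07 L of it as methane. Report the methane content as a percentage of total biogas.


CH4% = V_CH4 / V_total * 100
= 1703.07 / 3020.15 * 100
= 56.3902%

56.3902%


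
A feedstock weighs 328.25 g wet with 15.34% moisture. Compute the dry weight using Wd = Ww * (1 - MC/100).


Wd = Ww * (1 - MC/100)
= 328.25 * (1 - 15.34/100)
= 277.8965 g

277.8965 g


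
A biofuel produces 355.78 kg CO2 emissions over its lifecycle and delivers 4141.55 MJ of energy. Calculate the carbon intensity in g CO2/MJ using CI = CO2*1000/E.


CI = CO2 * 1000 / E
= 355.78 * 1000 / 4141.55
= 85.9050 g CO2/MJ

85.9050 g CO2/MJ


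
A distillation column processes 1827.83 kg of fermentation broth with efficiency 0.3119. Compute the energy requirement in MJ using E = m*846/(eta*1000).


E = m * 846 / (eta * 1000)
= 1827.83 * 846 / (0.3119 * 1000)
= 4957.8204 MJ

4957.8204 MJ


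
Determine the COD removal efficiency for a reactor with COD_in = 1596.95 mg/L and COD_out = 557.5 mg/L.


eta = (COD_in - COD_out) / COD_in * 100
= (1596.95 - 557.5) / 1596.95 * 100
= 65.0897%

65.0897%


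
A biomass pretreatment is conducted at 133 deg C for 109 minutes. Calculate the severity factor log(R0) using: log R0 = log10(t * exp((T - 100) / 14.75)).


logR0 = log10(t * exp((T - 100) / 14.75))
= log10(109 * exp((133 - 100) / 14.75))
= 3.0091

3.0091


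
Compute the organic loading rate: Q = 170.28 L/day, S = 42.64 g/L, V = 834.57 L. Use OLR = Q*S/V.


OLR = Q * S / V
= 170.28 * 42.64 / 834.57
= 8.7000 g/L/day

8.7000 g/L/day


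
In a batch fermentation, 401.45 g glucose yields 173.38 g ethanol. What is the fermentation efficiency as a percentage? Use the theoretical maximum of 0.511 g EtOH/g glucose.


Fermentation efficiency = (actual / (0.511 * glucose)) * 100
= (173.38 / (0.511 * 401.45)) * 100
= 84.5175%

84.5175%


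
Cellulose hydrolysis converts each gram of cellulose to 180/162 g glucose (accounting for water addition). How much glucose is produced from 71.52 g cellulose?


glucose = cellulose * 180/162
= 71.52 * 180/162
= 79.4667 g

79.4667 g


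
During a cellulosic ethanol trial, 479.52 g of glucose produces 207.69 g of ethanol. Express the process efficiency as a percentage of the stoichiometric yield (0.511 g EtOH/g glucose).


Fermentation efficiency = (actual / (0.511 * glucose)) * 100
= (207.69 / (0.511 * 479.52)) * 100
= 84.7594%

84.7594%


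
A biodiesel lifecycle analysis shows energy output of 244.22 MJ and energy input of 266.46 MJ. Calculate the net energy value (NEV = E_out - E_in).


NEV = E_out - E_in
= 244.22 - 266.46
= -22.2400 MJ

-22.2400 MJ


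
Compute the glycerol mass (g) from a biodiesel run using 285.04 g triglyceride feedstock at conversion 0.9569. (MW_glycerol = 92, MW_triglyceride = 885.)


glycerol = oil * conv * (92/885)
= 285.04 * 0.9569 * 92 / 885
= 28.3542 g

28.3542 g


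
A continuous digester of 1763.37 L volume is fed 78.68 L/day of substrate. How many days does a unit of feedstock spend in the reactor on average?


HRT = V / Q
= 1763.37 / 78.68
= 22.4119 days

22.4119 days


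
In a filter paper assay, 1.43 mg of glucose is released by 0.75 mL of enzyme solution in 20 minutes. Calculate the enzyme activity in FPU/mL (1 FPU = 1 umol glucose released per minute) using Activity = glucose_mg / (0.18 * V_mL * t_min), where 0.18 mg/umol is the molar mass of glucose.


Activity = glucose_mg / (0.18 mg/umol * V_mL * t_min)
= 1.43 / (0.18 * 0.75 * 20)
= 0.5296 FPU/mL

0.5296 FPU/mL


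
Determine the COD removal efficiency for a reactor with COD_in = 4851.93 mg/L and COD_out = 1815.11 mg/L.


eta = (COD_in - COD_out) / COD_in * 100
= (4851.93 - 1815.11) / 4851.93 * 100
= 62.5899%

62.5899%


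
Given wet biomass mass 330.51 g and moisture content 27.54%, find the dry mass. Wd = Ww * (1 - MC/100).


Wd = Ww * (1 - MC/100)
= 330.51 * (1 - 27.54/100)
= 239.4875 g

239.4875 g


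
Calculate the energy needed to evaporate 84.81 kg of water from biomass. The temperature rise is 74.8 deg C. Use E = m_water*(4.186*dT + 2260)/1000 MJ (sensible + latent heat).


E = m_water * (4.186 * dT + 2260) / 1000
= 84.81 * (4.186 * 74.8 + 2260) / 1000
= 218.2257 MJ

218.2257 MJ


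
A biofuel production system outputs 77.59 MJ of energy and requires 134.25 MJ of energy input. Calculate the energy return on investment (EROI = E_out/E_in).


EROI = E_out / E_in
= 77.59 / 134.25
= 0.5780

0.5780


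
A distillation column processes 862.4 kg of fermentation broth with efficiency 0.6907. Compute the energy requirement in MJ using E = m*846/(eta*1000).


E = m * 846 / (eta * 1000)
= 862.4 * 846 / (0.6907 * 1000)
= 1056.3058 MJ

1056.3058 MJ


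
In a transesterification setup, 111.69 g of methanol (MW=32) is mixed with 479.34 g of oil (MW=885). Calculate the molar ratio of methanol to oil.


Molar ratio = n_MeOH / n_oil = (MeOH/32) / (oil/885) = (MeOH * 885) / (32 * oil)
= (111.69 * 885) / (32 * 479.34)
= 6.4441

6.4441


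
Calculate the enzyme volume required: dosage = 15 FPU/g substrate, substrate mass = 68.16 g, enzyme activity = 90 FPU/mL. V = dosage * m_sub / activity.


V = dosage * m_sub / activity
V = 15 * 68.16 / 90
V = 11.3600 mL

11.3600 mL


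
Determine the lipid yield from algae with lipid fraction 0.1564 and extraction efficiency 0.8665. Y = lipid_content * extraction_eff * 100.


Y = lipid_content * extraction_eff * 100
= 0.1564 * 0.8665 * 100
= 13.5521%

13.5521%


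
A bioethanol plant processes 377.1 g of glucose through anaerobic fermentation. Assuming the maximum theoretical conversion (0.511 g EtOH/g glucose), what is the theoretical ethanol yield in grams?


Theoretical ethanol yield: m_EtOH = 0.511 * m_glucose
m_EtOH = 0.511 * 377.1 = 192.6981 g

192.6981 g


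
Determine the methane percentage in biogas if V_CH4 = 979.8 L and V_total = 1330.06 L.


CH4% = V_CH4 / V_total * 100
= 979.8 / 1330.06 * 100
= 73.6658%

73.6658%


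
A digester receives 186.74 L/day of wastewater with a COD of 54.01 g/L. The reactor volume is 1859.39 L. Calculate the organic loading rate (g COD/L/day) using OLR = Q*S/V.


OLR = Q * S / V
= 186.74 * 54.01 / 1859.39
= 5.4243 g/L/day

5.4243 g/L/day


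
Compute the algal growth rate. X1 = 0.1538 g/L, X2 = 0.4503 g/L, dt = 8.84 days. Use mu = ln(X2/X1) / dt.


mu = ln(X2/X1) / dt
= ln(0.4503/0.1538) / 8.84
= 0.1215 per day

0.1215 per day


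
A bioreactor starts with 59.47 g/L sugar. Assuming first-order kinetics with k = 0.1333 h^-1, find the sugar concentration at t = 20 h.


S = S0 * exp(-k * t)
S = 59.47 * exp(-0.1333 * 20)
S = 4.1349 g/L

4.1349 g/L


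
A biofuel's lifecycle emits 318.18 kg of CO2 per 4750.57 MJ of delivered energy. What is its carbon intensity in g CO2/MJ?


CI = CO2 * 1000 / E
= 318.18 * 1000 / 4750.57
= 66.9772 g CO2/MJ

66.9772 g CO2/MJ


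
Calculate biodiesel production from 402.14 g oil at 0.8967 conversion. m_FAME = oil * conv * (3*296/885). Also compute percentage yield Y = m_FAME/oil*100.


m_FAME = oil * conv * (3 * 296 / 885) = oil * conv * (888/885)
= 402.14 * 0.8967 * 888 / 885
= 361.8213 g
Y = m_FAME / oil * 100 = conv * (888/885) * 100
= 0.8967 * 888 / 885 * 100
= 89.97%

361.8213 g FAME; Y = 89.97%


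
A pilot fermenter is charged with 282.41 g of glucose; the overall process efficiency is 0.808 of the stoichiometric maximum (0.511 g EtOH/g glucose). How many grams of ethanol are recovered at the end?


Actual ethanol: m = 0.511 * 282.41 * 0.808
m = 116.6037 g

116.6037 g


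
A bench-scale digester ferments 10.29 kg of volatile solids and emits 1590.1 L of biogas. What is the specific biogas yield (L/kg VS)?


Y = V / VS
= 1590.1 / 10.29
= 154.5287 L/kg VS

154.5287 L/kg VS


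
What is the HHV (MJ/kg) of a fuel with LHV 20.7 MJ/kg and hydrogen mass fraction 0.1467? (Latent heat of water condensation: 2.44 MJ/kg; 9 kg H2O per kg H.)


HHV = LHV + H_frac * 9 * 2.44
= 20.7 + 0.1467 * 9 * 2.44
= 23.9215 MJ/kg

23.9215 MJ/kg


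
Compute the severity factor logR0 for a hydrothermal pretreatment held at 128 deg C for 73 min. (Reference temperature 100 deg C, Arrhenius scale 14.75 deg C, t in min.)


logR0 = log10(t * exp((T - 100) / 14.75))
= log10(73 * exp((128 - 100) / 14.75))
= 2.6877

2.6877


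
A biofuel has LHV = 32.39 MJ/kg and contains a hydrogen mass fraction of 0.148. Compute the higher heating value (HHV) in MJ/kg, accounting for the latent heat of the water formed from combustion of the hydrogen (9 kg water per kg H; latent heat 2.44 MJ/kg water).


HHV = LHV + H_frac * 9 * 2.44
= 32.39 + 0.148 * 9 * 2.44
= 35.6401 MJ/kg

35.6401 MJ/kg


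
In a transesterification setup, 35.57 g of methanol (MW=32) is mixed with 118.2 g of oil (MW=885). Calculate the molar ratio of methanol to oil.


Molar ratio = n_MeOH / n_oil = (MeOH/32) / (oil/885) = (MeOH * 885) / (32 * oil)
= (35.57 * 885) / (32 * 118.2)
= 8.3226

8.3226


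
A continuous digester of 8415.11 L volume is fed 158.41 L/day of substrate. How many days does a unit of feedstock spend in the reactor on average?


HRT = V / Q
= 8415.11 / 158.41
= 53.1223 days

53.1223 days


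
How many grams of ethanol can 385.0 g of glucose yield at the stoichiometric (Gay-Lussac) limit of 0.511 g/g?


Theoretical ethanol yield: m_EtOH = 0.511 * m_glucose
m_EtOH = 0.511 * 385.0 = 196.7350 g

196.7350 g


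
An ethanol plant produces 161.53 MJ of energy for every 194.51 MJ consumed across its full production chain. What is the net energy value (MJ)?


NEV = E_out - E_in
= 161.53 - 194.51
= -32.9800 MJ

-32.9800 MJ


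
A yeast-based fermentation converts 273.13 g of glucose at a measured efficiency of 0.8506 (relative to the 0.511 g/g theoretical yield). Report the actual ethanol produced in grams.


Actual ethanol: m = 0.511 * 273.13 * 0.8506
m = 118.7178 g

118.7178 g


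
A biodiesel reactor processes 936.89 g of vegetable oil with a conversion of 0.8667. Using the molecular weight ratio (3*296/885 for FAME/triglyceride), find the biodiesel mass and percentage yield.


m_FAME = oil * conv * (3 * 296 / 885) = oil * conv * (888/885)
= 936.89 * 0.8667 * 888 / 885
= 814.7551 g
Y = m_FAME / oil * 100 = conv * (888/885) * 100
= 0.8667 * 888 / 885 * 100
= 86.96%

814.7551 g FAME; Y = 86.96%


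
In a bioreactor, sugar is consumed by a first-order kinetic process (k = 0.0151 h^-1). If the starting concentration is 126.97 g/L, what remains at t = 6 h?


S = S0 * exp(-k * t)
S = 126.97 * exp(-0.0151 * 6)
S = 115.9722 g/L

115.9722 g/L


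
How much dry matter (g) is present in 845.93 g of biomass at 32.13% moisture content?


Wd = Ww * (1 - MC/100)
= 845.93 * (1 - 32.13/100)
= 574.1327 g

574.1327 g


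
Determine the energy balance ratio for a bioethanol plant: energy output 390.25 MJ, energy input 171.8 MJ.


EROI = E_out / E_in
= 390.25 / 171.8
= 2.2715

2.2715


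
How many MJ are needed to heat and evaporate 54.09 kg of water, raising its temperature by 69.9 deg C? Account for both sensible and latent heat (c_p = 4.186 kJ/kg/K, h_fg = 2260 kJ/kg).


E = m_water * (4.186 * dT + 2260) / 1000
= 54.09 * (4.186 * 69.9 + 2260) / 1000
= 138.0702 MJ

138.0702 MJ


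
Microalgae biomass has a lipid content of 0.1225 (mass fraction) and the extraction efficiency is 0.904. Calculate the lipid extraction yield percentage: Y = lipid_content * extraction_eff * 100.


Y = lipid_content * extraction_eff * 100
= 0.1225 * 0.904 * 100
= 11.0740%

11.0740%


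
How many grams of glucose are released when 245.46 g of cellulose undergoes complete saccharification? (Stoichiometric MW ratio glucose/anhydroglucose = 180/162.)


glucose = cellulose * 180/162
= 245.46 * 180/162
= 272.7333 g

272.7333 g


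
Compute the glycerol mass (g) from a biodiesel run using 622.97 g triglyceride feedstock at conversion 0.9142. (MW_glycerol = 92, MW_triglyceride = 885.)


glycerol = oil * conv * (92/885)
= 622.97 * 0.9142 * 92 / 885
= 59.2043 g

59.2043 g


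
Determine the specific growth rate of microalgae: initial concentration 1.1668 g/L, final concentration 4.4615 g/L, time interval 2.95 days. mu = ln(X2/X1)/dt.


mu = ln(X2/X1) / dt
= ln(4.4615/1.1668) / 2.95
= 0.4547 per day

0.4547 per day


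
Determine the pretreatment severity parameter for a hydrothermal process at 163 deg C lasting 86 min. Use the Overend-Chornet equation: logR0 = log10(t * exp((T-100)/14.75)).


logR0 = log10(t * exp((T - 100) / 14.75))
= log10(86 * exp((163 - 100) / 14.75))
= 3.7895

3.7895


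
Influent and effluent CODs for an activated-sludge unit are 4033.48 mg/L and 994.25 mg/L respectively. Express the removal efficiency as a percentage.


eta = (COD_in - COD_out) / COD_in * 100
= (4033.48 - 994.25) / 4033.48 * 100
= 75.3501%

75.3501%


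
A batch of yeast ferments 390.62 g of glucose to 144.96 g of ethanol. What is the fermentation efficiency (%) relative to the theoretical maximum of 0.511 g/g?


Fermentation efficiency = (actual / (0.511 * glucose)) * 100
= (144.96 / (0.511 * 390.62)) * 100
= 72.6228%

72.6228%


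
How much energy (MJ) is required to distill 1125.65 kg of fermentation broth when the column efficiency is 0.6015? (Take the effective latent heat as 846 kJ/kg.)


E = m * 846 / (eta * 1000)
= 1125.65 * 846 / (0.6015 * 1000)
= 1583.2085 MJ

1583.2085 MJ


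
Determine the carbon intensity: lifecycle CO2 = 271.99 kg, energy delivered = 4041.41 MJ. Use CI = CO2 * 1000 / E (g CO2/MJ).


CI = CO2 * 1000 / E
= 271.99 * 1000 / 4041.41
= 67.3008 g CO2/MJ

67.3008 g CO2/MJ


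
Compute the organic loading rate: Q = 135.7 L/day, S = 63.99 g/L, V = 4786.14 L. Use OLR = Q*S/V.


OLR = Q * S / V
= 135.7 * 63.99 / 4786.14
= 1.8143 g/L/day

1.8143 g/L/day


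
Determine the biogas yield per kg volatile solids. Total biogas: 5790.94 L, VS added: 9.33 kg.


Y = V / VS
= 5790.94 / 9.33
= 620.6795 L/kg VS

620.6795 L/kg VS


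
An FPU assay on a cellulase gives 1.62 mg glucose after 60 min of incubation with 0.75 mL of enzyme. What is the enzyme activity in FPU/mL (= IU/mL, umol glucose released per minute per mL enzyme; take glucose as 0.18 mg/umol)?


Activity = glucose_mg / (0.18 mg/umol * V_mL * t_min)
= 1.62 / (0.18 * 0.75 * 60)
= 0.2000 FPU/mL

0.2000 FPU/mL


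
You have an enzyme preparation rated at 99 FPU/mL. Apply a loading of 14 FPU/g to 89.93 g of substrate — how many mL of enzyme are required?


V = dosage * m_sub / activity
V = 14 * 89.93 / 99
V = 12.7174 mL

12.7174 mL


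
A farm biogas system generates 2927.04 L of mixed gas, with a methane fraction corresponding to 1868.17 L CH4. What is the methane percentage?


CH4% = V_CH4 / V_total * 100
= 1868.17 / 2927.04 * 100
= 63.8245%

63.8245%


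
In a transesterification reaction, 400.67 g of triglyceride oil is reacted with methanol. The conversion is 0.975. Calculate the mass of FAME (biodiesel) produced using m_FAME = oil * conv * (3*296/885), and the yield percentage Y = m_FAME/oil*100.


m_FAME = oil * conv * (3 * 296 / 885) = oil * conv * (888/885)
= 400.67 * 0.975 * 888 / 885
= 391.9775 g
Y = m_FAME / oil * 100 = conv * (888/885) * 100
= 0.975 * 888 / 885 * 100
= 97.83%

391.9775 g FAME; Y = 97.83%


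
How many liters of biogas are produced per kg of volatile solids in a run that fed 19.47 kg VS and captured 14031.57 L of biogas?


Y = V / VS
= 14031.57 / 19.47
= 720.6764 L/kg VS

720.6764 L/kg VS


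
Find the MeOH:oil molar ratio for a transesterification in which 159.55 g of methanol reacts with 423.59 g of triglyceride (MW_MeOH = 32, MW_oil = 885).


Molar ratio = n_MeOH / n_oil = (MeOH/32) / (oil/885) = (MeOH * 885) / (32 * oil)
= (159.55 * 885) / (32 * 423.59)
= 10.4170

10.4170


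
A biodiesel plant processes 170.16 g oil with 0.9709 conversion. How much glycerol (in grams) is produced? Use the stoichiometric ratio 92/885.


glycerol = oil * conv * (92/885)
= 170.16 * 0.9709 * 92 / 885
= 17.1742 g

17.1742 g


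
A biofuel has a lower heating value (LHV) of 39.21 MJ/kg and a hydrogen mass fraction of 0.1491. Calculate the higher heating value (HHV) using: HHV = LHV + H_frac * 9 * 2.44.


HHV = LHV + H_frac * 9 * 2.44
= 39.21 + 0.1491 * 9 * 2.44
= 42.4842 MJ/kg

42.4842 MJ/kg


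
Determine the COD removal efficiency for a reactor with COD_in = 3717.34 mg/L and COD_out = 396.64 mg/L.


eta = (COD_in - COD_out) / COD_in * 100
= (3717.34 - 396.64) / 3717.34 * 100
= 89.3300%

89.3300%


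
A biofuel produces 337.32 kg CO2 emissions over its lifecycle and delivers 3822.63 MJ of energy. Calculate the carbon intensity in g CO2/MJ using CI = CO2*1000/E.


CI = CO2 * 1000 / E
= 337.32 * 1000 / 3822.63
= 88.2429 g CO2/MJ

88.2429 g CO2/MJ


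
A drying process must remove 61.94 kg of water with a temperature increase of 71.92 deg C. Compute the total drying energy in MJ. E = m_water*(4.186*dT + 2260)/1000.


E = m_water * (4.186 * dT + 2260) / 1000
= 61.94 * (4.186 * 71.92 + 2260) / 1000
= 158.6319 MJ

158.6319 MJ


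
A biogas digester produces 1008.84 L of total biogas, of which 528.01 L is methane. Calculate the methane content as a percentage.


CH4% = V_CH4 / V_total * 100
= 528.01 / 1008.84 * 100
= 52.3383%

52.3383%


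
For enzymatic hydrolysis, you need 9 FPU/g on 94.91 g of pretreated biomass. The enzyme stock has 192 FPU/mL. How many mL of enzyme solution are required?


V = dosage * m_sub / activity
V = 9 * 94.91 / 192
V = 4.4489 mL

4.4489 mL


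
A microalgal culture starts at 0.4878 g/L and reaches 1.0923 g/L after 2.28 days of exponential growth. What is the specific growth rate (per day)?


mu = ln(X2/X1) / dt
= ln(1.0923/0.4878) / 2.28
= 0.3536 per day

0.3536 per day


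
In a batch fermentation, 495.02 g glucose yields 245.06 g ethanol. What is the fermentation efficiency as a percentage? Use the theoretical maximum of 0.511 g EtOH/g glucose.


Fermentation efficiency = (actual / (0.511 * glucose)) * 100
= (245.06 / (0.511 * 495.02)) * 100
= 96.8788%

96.8788%


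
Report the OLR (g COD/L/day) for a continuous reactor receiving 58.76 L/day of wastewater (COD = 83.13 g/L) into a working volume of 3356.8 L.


OLR = Q * S / V
= 58.76 * 83.13 / 3356.8
= 1.4552 g/L/day

1.4552 g/L/day


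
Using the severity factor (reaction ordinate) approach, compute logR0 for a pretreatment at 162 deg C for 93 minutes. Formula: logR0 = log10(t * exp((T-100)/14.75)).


logR0 = log10(t * exp((T - 100) / 14.75))
= log10(93 * exp((162 - 100) / 14.75))
= 3.7940

3.7940


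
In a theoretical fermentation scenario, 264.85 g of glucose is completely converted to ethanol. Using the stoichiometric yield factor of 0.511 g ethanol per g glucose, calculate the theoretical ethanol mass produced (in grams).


Theoretical ethanol yield: m_EtOH = 0.511 * m_glucose
m_EtOH = 0.511 * 264.85 = 135.3384 g

135.3384 g


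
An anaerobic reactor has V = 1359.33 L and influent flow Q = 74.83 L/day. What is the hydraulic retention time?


HRT = V / Q
= 1359.33 / 74.83
= 18.1656 days

18.1656 days


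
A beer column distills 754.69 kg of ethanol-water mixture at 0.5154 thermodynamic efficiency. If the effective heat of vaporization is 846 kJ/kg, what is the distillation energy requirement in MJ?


E = m * 846 / (eta * 1000)
= 754.69 * 846 / (0.5154 * 1000)
= 1238.7810 MJ

1238.7810 MJ


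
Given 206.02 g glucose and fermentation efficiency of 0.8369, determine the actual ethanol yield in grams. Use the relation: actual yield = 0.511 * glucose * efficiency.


Actual ethanol: m = 0.511 * 206.02 * 0.8369
m = 88.1057 g

88.1057 g


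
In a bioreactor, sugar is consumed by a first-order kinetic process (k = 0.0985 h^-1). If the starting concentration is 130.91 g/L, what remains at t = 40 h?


S = S0 * exp(-k * t)
S = 130.91 * exp(-0.0985 * 40)
S = 2.5460 g/L

2.5460 g/L


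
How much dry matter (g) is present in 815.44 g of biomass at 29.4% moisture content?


Wd = Ww * (1 - MC/100)
= 815.44 * (1 - 29.4/100)
= 575.7006 g

575.7006 g


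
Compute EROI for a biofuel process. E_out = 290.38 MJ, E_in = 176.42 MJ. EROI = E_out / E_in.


EROI = E_out / E_in
= 290.38 / 176.42
= 1.6460

1.6460


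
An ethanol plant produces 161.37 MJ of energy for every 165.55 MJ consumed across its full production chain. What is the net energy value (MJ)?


NEV = E_out - E_in
= 161.37 - 165.55
= -4.1800 MJ

-4.1800 MJ


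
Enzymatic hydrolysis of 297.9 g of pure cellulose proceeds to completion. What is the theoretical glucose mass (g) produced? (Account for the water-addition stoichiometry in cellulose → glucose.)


glucose = cellulose * 180/162
= 297.9 * 180/162
= 331.0000 g

331.0000 g


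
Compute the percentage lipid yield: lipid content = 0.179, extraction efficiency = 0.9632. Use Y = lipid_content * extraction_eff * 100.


Y = lipid_content * extraction_eff * 100
= 0.179 * 0.9632 * 100
= 17.2413%

17.2413%


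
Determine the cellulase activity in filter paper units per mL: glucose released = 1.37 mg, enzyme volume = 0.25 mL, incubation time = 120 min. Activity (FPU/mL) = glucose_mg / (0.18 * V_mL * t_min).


Activity = glucose_mg / (0.18 mg/umol * V_mL * t_min)
= 1.37 / (0.18 * 0.25 * 120)
= 0.2537 FPU/mL

0.2537 FPU/mL


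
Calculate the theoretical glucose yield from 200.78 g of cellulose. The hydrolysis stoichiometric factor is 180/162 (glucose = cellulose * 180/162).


glucose = cellulose * 180/162
= 200.78 * 180/162
= 223.0889 g

223.0889 g


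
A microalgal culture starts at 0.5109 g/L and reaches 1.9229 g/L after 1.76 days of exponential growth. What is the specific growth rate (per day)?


mu = ln(X2/X1) / dt
= ln(1.9229/0.5109) / 1.76
= 0.7531 per day

0.7531 per day


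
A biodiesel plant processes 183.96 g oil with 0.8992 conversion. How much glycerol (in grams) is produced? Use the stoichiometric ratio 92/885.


glycerol = oil * conv * (92/885)
= 183.96 * 0.8992 * 92 / 885
= 17.1959 g

17.1959 g


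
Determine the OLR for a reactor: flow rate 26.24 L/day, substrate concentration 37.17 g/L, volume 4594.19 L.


OLR = Q * S / V
= 26.24 * 37.17 / 4594.19
= 0.2123 g/L/day

0.2123 g/L/day


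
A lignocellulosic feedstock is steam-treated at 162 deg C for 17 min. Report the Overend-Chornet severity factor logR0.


logR0 = log10(t * exp((T - 100) / 14.75))
= log10(17 * exp((162 - 100) / 14.75))
= 3.0560

3.0560


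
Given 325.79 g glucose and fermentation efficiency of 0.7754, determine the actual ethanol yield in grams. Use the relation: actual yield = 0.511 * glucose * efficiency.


Actual ethanol: m = 0.511 * 325.79 * 0.7754
m = 129.0876 g

129.0876 g


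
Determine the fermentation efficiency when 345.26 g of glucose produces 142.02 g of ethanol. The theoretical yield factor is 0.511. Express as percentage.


Fermentation efficiency = (actual / (0.511 * glucose)) * 100
= (142.02 / (0.511 * 345.26)) * 100
= 80.4975%

80.4975%


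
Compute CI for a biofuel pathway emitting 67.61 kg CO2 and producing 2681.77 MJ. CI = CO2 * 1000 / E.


CI = CO2 * 1000 / E
= 67.61 * 1000 / 2681.77
= 25.2110 g CO2/MJ

25.2110 g CO2/MJ


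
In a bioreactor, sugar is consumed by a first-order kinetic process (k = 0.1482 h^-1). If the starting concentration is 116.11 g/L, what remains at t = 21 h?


S = S0 * exp(-k * t)
S = 116.11 * exp(-0.1482 * 21)
S = 5.1672 g/L

5.1672 g/L


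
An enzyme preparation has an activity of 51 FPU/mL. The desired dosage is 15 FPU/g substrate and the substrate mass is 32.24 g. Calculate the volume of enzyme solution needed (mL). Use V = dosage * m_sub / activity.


V = dosage * m_sub / activity
V = 15 * 32.24 / 51
V = 9.4824 mL

9.4824 mL


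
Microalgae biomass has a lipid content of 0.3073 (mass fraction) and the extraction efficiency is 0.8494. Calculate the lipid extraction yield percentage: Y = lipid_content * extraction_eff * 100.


Y = lipid_content * extraction_eff * 100
= 0.3073 * 0.8494 * 100
= 26.1021%

26.1021%


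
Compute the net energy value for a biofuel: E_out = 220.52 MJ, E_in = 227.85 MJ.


NEV = E_out - E_in
= 220.52 - 227.85
= -7.3300 MJ

-7.3300 MJ


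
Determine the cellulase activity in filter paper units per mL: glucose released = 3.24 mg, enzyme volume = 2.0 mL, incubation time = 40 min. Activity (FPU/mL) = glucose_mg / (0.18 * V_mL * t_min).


Activity = glucose_mg / (0.18 mg/umol * V_mL * t_min)
= 3.24 / (0.18 * 2.0 * 40)
= 0.2250 FPU/mL

0.2250 FPU/mL


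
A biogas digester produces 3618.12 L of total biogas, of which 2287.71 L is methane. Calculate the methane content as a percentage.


CH4% = V_CH4 / V_total * 100
= 2287.71 / 3618.12 * 100
= 63.2292%

63.2292%


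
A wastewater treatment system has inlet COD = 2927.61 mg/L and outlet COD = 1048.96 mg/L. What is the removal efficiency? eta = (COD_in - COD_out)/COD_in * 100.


eta = (COD_in - COD_out) / COD_in * 100
= (2927.61 - 1048.96) / 2927.61 * 100
= 64.1701%

64.1701%


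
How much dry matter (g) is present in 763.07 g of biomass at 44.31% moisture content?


Wd = Ww * (1 - MC/100)
= 763.07 * (1 - 44.31/100)
= 424.9537 g

424.9537 g


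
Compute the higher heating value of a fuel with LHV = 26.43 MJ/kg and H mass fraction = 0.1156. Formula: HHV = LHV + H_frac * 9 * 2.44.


HHV = LHV + H_frac * 9 * 2.44
= 26.43 + 0.1156 * 9 * 2.44
= 28.9686 MJ/kg

28.9686 MJ/kg


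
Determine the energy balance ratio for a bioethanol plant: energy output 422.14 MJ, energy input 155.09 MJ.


EROI = E_out / E_in
= 422.14 / 155.09
= 2.7219

2.7219


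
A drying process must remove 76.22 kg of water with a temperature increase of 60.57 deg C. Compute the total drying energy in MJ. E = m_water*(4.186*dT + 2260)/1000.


E = m_water * (4.186 * dT + 2260) / 1000
= 76.22 * (4.186 * 60.57 + 2260) / 1000
= 191.5825 MJ

191.5825 MJ


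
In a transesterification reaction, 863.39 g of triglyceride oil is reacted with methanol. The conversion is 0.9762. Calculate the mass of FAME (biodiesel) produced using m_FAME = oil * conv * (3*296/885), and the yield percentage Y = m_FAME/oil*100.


m_FAME = oil * conv * (3 * 296 / 885) = oil * conv * (888/885)
= 863.39 * 0.9762 * 888 / 885
= 845.6984 g
Y = m_FAME / oil * 100 = conv * (888/885) * 100
= 0.9762 * 888 / 885 * 100
= 97.95%

845.6984 g FAME; Y = 97.95%


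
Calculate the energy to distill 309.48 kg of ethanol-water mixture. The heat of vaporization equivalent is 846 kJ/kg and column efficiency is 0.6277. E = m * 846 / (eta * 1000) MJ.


E = m * 846 / (eta * 1000)
= 309.48 * 846 / (0.6277 * 1000)
= 417.1102 MJ

417.1102 MJ


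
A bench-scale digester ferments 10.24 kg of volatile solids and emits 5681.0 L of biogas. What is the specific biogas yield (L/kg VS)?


Y = V / VS
= 5681.0 / 10.24
= 554.7852 L/kg VS

554.7852 L/kg VS


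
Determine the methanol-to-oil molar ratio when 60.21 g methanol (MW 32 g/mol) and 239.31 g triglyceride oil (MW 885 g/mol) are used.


Molar ratio = n_MeOH / n_oil = (MeOH/32) / (oil/885) = (MeOH * 885) / (32 * oil)
= (60.21 * 885) / (32 * 239.31)
= 6.9583

6.9583


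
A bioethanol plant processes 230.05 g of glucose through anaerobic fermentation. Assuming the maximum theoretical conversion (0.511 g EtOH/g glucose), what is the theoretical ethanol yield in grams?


Theoretical ethanol yield: m_EtOH = 0.511 * m_glucose
m_EtOH = 0.511 * 230.05 = 117.5556 g

117.5556 g


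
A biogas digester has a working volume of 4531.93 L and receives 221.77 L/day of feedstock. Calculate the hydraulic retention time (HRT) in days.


HRT = V / Q
= 4531.93 / 221.77
= 20.4353 days

20.4353 days


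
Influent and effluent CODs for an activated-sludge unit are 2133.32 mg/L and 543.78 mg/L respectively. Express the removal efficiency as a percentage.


eta = (COD_in - COD_out) / COD_in * 100
= (2133.32 - 543.78) / 2133.32 * 100
= 74.5102%

74.5102%


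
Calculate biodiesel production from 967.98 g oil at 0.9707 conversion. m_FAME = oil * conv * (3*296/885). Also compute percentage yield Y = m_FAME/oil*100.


m_FAME = oil * conv * (3 * 296 / 885) = oil * conv * (888/885)
= 967.98 * 0.9707 * 888 / 885
= 942.8033 g
Y = m_FAME / oil * 100 = conv * (888/885) * 100
= 0.9707 * 888 / 885 * 100
= 97.40%

942.8033 g FAME; Y = 97.40%


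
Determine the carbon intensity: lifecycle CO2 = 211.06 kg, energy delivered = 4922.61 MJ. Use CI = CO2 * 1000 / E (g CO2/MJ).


CI = CO2 * 1000 / E
= 211.06 * 1000 / 4922.61
= 42.8756 g CO2/MJ

42.8756 g CO2/MJ


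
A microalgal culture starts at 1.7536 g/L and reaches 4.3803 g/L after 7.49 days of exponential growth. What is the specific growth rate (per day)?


mu = ln(X2/X1) / dt
= ln(4.3803/1.7536) / 7.49
= 0.1222 per day

0.1222 per day


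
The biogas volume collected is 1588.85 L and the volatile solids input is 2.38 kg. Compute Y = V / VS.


Y = V / VS
= 1588.85 / 2.38
= 667.5840 L/kg VS

667.5840 L/kg VS


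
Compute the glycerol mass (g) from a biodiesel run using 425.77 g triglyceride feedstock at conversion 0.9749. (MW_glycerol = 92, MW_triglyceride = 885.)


glycerol = oil * conv * (92/885)
= 425.77 * 0.9749 * 92 / 885
= 43.1499 g

43.1499 g


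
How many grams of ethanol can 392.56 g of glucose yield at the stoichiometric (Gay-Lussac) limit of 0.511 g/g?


Theoretical ethanol yield: m_EtOH = 0.511 * m_glucose
m_EtOH = 0.511 * 392.56 = 200.5982 g

200.5982 g


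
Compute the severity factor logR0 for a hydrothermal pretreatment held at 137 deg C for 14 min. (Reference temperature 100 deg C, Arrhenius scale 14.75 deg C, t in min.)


logR0 = log10(t * exp((T - 100) / 14.75))
= log10(14 * exp((137 - 100) / 14.75))
= 2.2355

2.2355


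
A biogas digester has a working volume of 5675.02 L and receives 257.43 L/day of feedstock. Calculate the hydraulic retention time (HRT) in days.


HRT = V / Q
= 5675.02 / 257.43
= 22.0449 days

22.0449 days


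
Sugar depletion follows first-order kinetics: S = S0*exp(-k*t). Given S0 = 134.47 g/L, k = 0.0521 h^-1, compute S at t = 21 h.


S = S0 * exp(-k * t)
S = 134.47 * exp(-0.0521 * 21)
S = 45.0260 g/L

45.0260 g/L


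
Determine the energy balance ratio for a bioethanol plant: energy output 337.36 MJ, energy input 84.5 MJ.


EROI = E_out / E_in
= 337.36 / 84.5
= 3.9924

3.9924


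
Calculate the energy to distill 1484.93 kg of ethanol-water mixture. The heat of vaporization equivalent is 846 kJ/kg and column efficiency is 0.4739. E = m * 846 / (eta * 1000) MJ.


E = m * 846 / (eta * 1000)
= 1484.93 * 846 / (0.4739 * 1000)
= 2650.8774 MJ

2650.8774 MJ


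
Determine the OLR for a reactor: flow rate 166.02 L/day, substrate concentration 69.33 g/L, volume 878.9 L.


OLR = Q * S / V
= 166.02 * 69.33 / 878.9
= 13.0961 g/L/day

13.0961 g/L/day


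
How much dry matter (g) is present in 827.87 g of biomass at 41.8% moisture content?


Wd = Ww * (1 - MC/100)
= 827.87 * (1 - 41.8/100)
= 481.8203 g

481.8203 g


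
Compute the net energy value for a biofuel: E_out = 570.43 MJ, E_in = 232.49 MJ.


NEV = E_out - E_in
= 570.43 - 232.49
= 337.9400 MJ

337.9400 MJ


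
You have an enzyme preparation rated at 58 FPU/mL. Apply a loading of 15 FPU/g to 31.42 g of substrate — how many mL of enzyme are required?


V = dosage * m_sub / activity
V = 15 * 31.42 / 58
V = 8.1259 mL

8.1259 mL


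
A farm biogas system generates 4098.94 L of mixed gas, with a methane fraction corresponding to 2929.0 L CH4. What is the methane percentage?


CH4% = V_CH4 / V_total * 100
= 2929.0 / 4098.94 * 100
= 71.4575%

71.4575%


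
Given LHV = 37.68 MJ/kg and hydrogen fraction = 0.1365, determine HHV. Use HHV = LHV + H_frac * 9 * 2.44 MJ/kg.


HHV = LHV + H_frac * 9 * 2.44
= 37.68 + 0.1365 * 9 * 2.44
= 40.6775 MJ/kg

40.6775 MJ/kg


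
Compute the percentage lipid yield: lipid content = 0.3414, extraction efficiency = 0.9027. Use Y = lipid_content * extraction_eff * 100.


Y = lipid_content * extraction_eff * 100
= 0.3414 * 0.9027 * 100
= 30.8182%

30.8182%


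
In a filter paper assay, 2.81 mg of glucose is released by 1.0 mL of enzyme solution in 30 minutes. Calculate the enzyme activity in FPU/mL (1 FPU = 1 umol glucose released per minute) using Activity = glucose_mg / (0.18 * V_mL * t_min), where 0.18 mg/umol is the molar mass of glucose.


Activity = glucose_mg / (0.18 mg/umol * V_mL * t_min)
= 2.81 / (0.18 * 1.0 * 30)
= 0.5204 FPU/mL

0.5204 FPU/mL


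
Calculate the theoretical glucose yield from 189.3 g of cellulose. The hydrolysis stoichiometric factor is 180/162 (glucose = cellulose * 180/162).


glucose = cellulose * 180/162
= 189.3 * 180/162
= 210.3333 g

210.3333 g


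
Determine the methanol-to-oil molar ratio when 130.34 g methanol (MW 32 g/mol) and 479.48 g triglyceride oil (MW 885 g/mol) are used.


Molar ratio = n_MeOH / n_oil = (MeOH/32) / (oil/885) = (MeOH * 885) / (32 * oil)
= (130.34 * 885) / (32 * 479.48)
= 7.5180

7.5180


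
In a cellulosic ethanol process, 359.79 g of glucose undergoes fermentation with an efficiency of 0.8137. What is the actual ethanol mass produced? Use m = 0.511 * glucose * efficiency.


Actual ethanol: m = 0.511 * 359.79 * 0.8137
m = 149.6009 g

149.6009 g
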